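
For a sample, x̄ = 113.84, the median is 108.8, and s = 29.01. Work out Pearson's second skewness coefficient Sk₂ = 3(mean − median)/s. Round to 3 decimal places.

0.521

Sk₂ = 3(113.84 − 108.8) / 29.01 = 3 × 5.0400 / 29.01
    = 15.1200 / 29.01 ≈ 0.521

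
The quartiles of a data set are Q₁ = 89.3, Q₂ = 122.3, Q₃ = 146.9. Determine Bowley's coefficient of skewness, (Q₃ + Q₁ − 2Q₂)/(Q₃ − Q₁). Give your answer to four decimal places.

numerator: Q₃ + Q₁ − 2Q₂ = 146.9 + 89.3 − 2×122.3 = -8.4000
denominator: Q₃ − Q₁ = 146.9 − 89.3 = 57.6000
Bowley skewness = -8.4000 / 57.6000 ≈ -0.1458

-0.1458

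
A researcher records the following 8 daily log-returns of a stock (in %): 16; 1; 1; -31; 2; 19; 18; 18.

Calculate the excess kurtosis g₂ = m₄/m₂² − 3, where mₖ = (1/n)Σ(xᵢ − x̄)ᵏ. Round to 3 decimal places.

x̄ = 5.5000
Σ(xᵢ − x̄)² = 1990.0000 ⇒ m₂ = 248.75000
Σ(xᵢ − x̄)⁴ = 1870058.5000 ⇒ m₄ = 233757.31250
m₂² = 61876.56250
g₂ = m₄/m₂² − 3 = 3.77780 − 3 ≈ 0.778

0.778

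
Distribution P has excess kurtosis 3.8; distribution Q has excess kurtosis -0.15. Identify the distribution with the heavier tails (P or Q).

Higher excess kurtosis ⇒ heavier tails relative to the normal distribution.
3.8 vs -0.15: the larger is 3.8, so P has heavier tails. (P is leptokurtic — heavier-than-normal tails; the other is platykurtic.)

P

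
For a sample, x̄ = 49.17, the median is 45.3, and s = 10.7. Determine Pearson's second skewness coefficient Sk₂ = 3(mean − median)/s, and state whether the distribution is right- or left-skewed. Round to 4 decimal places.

Sk₂ = 3(49.17 − 45.3) / 10.7 = 3 × 3.8700 / 10.7
    = 11.6100 / 10.7 ≈ 1.0850
Sk₂ > 0 ⇒ mean > median ⇒ right-skewed (positive skew).

1.0850, right-skewed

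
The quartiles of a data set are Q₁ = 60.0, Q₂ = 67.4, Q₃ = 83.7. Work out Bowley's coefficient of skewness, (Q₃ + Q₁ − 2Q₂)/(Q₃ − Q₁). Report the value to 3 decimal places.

numerator: Q₃ + Q₁ − 2Q₂ = 83.7 + 60.0 − 2×67.4 = 8.9000
denominator: Q₃ − Q₁ = 83.7 − 60.0 = 23.7000
Bowley skewness = 8.9000 / 23.7000 ≈ 0.376

0.376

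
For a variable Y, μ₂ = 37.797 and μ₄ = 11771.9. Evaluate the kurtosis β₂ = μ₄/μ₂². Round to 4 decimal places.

μ₂² = 37.797² = 1428.61321
μ₄/μ₂² = 11771.9 / 1428.61321 = 8.24009
β₂ ≈ 8.2401

8.2401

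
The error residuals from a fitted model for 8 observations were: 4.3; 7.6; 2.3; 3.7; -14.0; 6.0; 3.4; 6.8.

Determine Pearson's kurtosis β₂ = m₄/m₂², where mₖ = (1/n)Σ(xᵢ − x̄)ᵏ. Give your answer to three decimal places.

5.398

x̄ = 2.5125
Σ(xᵢ − x̄)² = 334.5288 ⇒ m₂ = 41.81609
Σ(xᵢ − x̄)⁴ = 75513.5083 ⇒ m₄ = 9439.18853
m₂² = 1748.58570
β₂ = m₄/m₂² = 9439.18853 / 1748.58570 ≈ 5.398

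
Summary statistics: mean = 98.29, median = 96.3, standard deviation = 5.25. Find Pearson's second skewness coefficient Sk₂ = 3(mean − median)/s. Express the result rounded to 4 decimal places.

1.1371

Sk₂ = 3(98.29 − 96.3) / 5.25 = 3 × 1.9900 / 5.25
    = 5.9700 / 5.25 ≈ 1.1371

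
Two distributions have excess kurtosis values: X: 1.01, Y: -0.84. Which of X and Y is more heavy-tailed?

Higher excess kurtosis ⇒ heavier tails relative to the normal distribution.
1.01 vs -0.84: the larger is 1.01, so X has heavier tails. (X is leptokurtic — heavier-than-normal tails; the other is platykurtic.)

X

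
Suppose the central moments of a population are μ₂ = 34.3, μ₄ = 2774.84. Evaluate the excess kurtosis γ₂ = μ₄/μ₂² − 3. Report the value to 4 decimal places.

μ₂² = 34.3² = 1176.49000
μ₄/μ₂² = 2774.84 / 1176.49000 = 2.35858
γ₂ = 2.35858 − 3 ≈ -0.6414

-0.6414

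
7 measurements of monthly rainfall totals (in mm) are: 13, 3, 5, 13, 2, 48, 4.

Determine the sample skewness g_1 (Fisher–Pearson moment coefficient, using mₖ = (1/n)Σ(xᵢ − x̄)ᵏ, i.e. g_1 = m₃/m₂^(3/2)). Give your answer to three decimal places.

1.726

x̄ = (13 + 3 + 5 + 13 + 2 + 48 + 4) / 7 = 12.5714
deviations (xᵢ − x̄): 0.4286, -9.5714, -7.5714, 0.4286, -10.5714, 35.4286, -8.5714
Σ(xᵢ − x̄)² = 1589.7143 ⇒ m₂ = 1589.7143/7 = 227.10204
Σ(xᵢ − x̄)³ = 41347.4694 ⇒ m₃ = 41347.4694/7 = 5906.78134
m₂^(3/2) = 227.10204^(1.5) = 3422.40621
g_1 = m₃ / m₂^(3/2) = 5906.78134 / 3422.40621 ≈ 1.726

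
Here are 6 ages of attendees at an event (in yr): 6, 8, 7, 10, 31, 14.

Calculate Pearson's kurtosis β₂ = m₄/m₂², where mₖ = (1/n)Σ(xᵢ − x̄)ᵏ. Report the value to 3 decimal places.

x̄ = 12.6667
Σ(xᵢ − x̄)² = 443.3333 ⇒ m₂ = 73.88889
Σ(xᵢ − x̄)⁴ = 116505.1111 ⇒ m₄ = 19417.51852
m₂² = 5459.56790
β₂ = m₄/m₂² = 19417.51852 / 5459.56790 ≈ 3.557

3.557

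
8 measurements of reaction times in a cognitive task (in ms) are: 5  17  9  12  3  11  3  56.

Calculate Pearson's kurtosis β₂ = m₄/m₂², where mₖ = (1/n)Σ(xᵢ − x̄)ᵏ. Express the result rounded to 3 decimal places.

5.298

x̄ = 14.5000
Σ(xᵢ − x̄)² = 2132.0000 ⇒ m₂ = 266.50000
Σ(xᵢ − x̄)⁴ = 3010413.5000 ⇒ m₄ = 376301.68750
m₂² = 71022.25000
β₂ = m₄/m₂² = 376301.68750 / 71022.25000 ≈ 5.298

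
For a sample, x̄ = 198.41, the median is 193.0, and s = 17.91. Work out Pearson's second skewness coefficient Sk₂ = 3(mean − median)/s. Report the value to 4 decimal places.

Sk₂ = 3(198.41 − 193.0) / 17.91 = 3 × 5.4100 / 17.91
    = 16.2300 / 17.91 ≈ 0.9062

0.9062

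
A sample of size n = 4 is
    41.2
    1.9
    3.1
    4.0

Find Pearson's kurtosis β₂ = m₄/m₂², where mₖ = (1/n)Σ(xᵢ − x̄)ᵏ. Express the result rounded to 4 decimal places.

2.3280

x̄ = 12.5500
Σ(xᵢ − x̄)² = 1096.6500 ⇒ m₂ = 274.16250
Σ(xᵢ − x̄)⁴ = 699933.1520 ⇒ m₄ = 174983.28801
m₂² = 75165.07641
β₂ = m₄/m₂² = 174983.28801 / 75165.07641 ≈ 2.3280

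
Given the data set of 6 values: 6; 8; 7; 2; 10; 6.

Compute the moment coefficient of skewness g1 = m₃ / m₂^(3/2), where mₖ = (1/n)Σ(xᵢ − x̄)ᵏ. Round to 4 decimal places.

-0.5211

x̄ = (6 + 8 + 7 + 2 + 10 + 6) / 6 = 6.5000
deviations (xᵢ − x̄): -0.5000, 1.5000, 0.5000, -4.5000, 3.5000, -0.5000
Σ(xᵢ − x̄)² = 35.5000 ⇒ m₂ = 35.5000/6 = 5.91667
Σ(xᵢ − x̄)³ = -45.0000 ⇒ m₃ = -45.0000/6 = -7.50000
m₂^(3/2) = 5.91667^(1.5) = 14.39182
g1 = m₃ / m₂^(3/2) = -7.50000 / 14.39182 ≈ -0.5211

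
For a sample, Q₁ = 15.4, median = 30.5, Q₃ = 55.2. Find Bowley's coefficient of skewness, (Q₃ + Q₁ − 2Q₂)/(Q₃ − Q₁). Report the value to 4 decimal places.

numerator: Q₃ + Q₁ − 2Q₂ = 55.2 + 15.4 − 2×30.5 = 9.6000
denominator: Q₃ − Q₁ = 55.2 − 15.4 = 39.8000
Bowley skewness = 9.6000 / 39.8000 ≈ 0.2412

0.2412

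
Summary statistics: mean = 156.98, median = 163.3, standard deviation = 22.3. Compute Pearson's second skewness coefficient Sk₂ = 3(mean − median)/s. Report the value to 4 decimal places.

-0.8502

Sk₂ = 3(156.98 − 163.3) / 22.3 = 3 × -6.3200 / 22.3
    = -18.9600 / 22.3 ≈ -0.8502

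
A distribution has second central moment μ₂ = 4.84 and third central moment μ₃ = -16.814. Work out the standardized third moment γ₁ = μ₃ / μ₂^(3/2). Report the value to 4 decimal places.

-1.5791

σ = √μ₂ = √4.84 = 2.20000
σ³ = μ₂^(3/2) = 10.64800
γ₁ = μ₃/σ³ = -16.814 / 10.64800 ≈ -1.5791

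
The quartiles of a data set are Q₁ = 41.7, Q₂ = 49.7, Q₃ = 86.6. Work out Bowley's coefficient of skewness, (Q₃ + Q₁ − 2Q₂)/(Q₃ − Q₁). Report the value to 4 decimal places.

0.6437

numerator: Q₃ + Q₁ − 2Q₂ = 86.6 + 41.7 − 2×49.7 = 28.9000
denominator: Q₃ − Q₁ = 86.6 − 41.7 = 44.9000
Bowley skewness = 28.9000 / 44.9000 ≈ 0.6437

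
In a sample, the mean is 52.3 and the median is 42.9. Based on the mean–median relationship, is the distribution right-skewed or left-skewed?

right-skewed

mean − median = 52.3 − 42.9 = 9.4
mean > median ⇒ the longer tail is on the right ⇒ right-skewed (positively skewed).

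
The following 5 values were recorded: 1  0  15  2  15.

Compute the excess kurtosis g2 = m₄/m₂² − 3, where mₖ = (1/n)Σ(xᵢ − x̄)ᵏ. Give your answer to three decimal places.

x̄ = 6.6000
Σ(xᵢ − x̄)² = 237.2000 ⇒ m₂ = 47.44000
Σ(xᵢ − x̄)⁴ = 13286.0960 ⇒ m₄ = 2657.21920
m₂² = 2250.55360
g2 = m₄/m₂² − 3 = 1.18070 − 3 ≈ -1.819

-1.819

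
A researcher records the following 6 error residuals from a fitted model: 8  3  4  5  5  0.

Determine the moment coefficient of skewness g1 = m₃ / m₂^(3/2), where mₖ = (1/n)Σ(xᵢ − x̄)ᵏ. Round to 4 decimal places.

-0.1959

x̄ = (8 + 3 + 4 + 5 + 5 + 0) / 6 = 4.1667
deviations (xᵢ − x̄): 3.8333, -1.1667, -0.1667, 0.8333, 0.8333, -4.1667
Σ(xᵢ − x̄)² = 34.8333 ⇒ m₂ = 34.8333/6 = 5.80556
Σ(xᵢ − x̄)³ = -16.4444 ⇒ m₃ = -16.4444/6 = -2.74074
m₂^(3/2) = 5.80556^(1.5) = 13.98832
g1 = m₃ / m₂^(3/2) = -2.74074 / 13.98832 ≈ -0.1959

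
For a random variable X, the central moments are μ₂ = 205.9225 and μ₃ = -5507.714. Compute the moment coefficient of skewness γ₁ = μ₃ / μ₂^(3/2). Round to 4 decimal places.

σ = √μ₂ = √205.9225 = 14.35000
σ³ = μ₂^(3/2) = 2954.98788
γ₁ = μ₃/σ³ = -5507.714 / 2954.98788 ≈ -1.8639

-1.8639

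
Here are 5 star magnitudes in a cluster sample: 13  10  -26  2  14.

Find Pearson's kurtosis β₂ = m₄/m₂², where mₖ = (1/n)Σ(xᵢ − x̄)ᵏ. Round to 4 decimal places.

2.8372

x̄ = 2.6000
Σ(xᵢ − x̄)² = 1111.2000 ⇒ m₂ = 222.24000
Σ(xᵢ − x̄)⁴ = 700645.5360 ⇒ m₄ = 140129.10720
m₂² = 49390.61760
β₂ = m₄/m₂² = 140129.10720 / 49390.61760 ≈ 2.8372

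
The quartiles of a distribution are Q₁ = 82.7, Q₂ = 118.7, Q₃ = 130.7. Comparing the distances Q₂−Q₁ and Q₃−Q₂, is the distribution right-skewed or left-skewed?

left-skewed

Q₂ − Q₁ = 36.0;  Q₃ − Q₂ = 12.0
Q₂ − Q₁ > Q₃ − Q₂ ⇒ the lower half is more spread out ⇒ left-skewed.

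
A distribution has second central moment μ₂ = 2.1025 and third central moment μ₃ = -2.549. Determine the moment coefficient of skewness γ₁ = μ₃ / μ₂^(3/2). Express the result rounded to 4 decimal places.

-0.8361

σ = √μ₂ = √2.1025 = 1.45000
σ³ = μ₂^(3/2) = 3.04863
γ₁ = μ₃/σ³ = -2.549 / 3.04863 ≈ -0.8361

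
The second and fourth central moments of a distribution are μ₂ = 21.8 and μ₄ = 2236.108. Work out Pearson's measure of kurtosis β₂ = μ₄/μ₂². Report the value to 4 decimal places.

4.7052

μ₂² = 21.8² = 475.24000
μ₄/μ₂² = 2236.108 / 475.24000 = 4.70522
β₂ ≈ 4.7052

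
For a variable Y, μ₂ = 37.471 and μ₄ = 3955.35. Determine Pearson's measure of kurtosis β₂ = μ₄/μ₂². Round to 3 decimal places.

2.817

μ₂² = 37.471² = 1404.07584
μ₄/μ₂² = 3955.35 / 1404.07584 = 2.81705
β₂ ≈ 2.817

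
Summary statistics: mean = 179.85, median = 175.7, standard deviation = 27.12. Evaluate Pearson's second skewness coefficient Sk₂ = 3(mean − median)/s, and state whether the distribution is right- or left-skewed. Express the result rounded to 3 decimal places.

Sk₂ = 3(179.85 − 175.7) / 27.12 = 3 × 4.1500 / 27.12
    = 12.4500 / 27.12 ≈ 0.459
Sk₂ > 0 ⇒ mean > median ⇒ right-skewed (positive skew).

0.459, right-skewed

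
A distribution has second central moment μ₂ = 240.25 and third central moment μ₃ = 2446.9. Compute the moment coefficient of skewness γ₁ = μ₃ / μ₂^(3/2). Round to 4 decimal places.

σ = √μ₂ = √240.25 = 15.50000
σ³ = μ₂^(3/2) = 3723.87500
γ₁ = μ₃/σ³ = 2446.9 / 3723.87500 ≈ 0.6571

0.6571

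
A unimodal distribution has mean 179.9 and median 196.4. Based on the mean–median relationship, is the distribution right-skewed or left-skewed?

left-skewed

mean − median = 179.9 − 196.4 = -16.5
mean < median ⇒ the longer tail is on the left ⇒ left-skewed (negatively skewed).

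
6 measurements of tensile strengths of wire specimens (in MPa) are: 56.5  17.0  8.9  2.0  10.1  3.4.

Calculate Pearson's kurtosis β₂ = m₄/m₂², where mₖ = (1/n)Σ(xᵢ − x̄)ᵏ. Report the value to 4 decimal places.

3.7167

x̄ = 16.3167
Σ(xᵢ − x̄)² = 2080.6283 ⇒ m₂ = 346.77139
Σ(xᵢ − x̄)⁴ = 2681623.6819 ⇒ m₄ = 446937.28032
m₂² = 120250.39615
β₂ = m₄/m₂² = 446937.28032 / 120250.39615 ≈ 3.7167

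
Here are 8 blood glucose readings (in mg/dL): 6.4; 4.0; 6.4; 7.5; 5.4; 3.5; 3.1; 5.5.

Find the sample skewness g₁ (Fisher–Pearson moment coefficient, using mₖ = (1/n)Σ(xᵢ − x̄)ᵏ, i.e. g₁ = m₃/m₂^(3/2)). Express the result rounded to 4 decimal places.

x̄ = (6.4 + 4.0 + 6.4 + 7.5 + 5.4 + 3.5 + 3.1 + 5.5) / 8 = 5.2250
deviations (xᵢ − x̄): 1.1750, -1.2250, 1.1750, 2.2750, 0.1750, -1.7250, -2.1250, 0.2750
Σ(xᵢ − x̄)² = 17.0350 ⇒ m₂ = 17.0350/8 = 2.12938
Σ(xᵢ − x̄)³ = -1.5218 ⇒ m₃ = -1.5218/8 = -0.19022
m₂^(3/2) = 2.12938^(1.5) = 3.10726
g₁ = m₃ / m₂^(3/2) = -0.19022 / 3.10726 ≈ -0.0612

-0.0612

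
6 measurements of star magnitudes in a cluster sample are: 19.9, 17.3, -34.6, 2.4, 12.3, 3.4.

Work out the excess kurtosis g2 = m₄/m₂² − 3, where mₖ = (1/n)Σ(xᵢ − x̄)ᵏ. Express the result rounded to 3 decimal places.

x̄ = 3.4500
Σ(xᵢ − x̄)² = 1989.6550 ⇒ m₂ = 331.60917
Σ(xᵢ − x̄)⁴ = 2212289.2930 ⇒ m₄ = 368714.88217
m₂² = 109964.63942
g2 = m₄/m₂² − 3 = 3.35303 − 3 ≈ 0.353

0.353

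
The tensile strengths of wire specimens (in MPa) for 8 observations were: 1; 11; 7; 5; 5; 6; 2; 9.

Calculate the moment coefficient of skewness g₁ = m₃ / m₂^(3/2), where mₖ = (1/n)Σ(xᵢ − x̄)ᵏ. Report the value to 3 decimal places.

0.084

x̄ = (1 + 11 + 7 + 5 + 5 + 6 + 2 + 9) / 8 = 5.7500
deviations (xᵢ − x̄): -4.7500, 5.2500, 1.2500, -0.7500, -0.7500, 0.2500, -3.7500, 3.2500
Σ(xᵢ − x̄)² = 77.5000 ⇒ m₂ = 77.5000/8 = 9.68750
Σ(xᵢ − x̄)³ = 20.2500 ⇒ m₃ = 20.2500/8 = 2.53125
m₂^(3/2) = 9.68750^(1.5) = 30.15210
g₁ = m₃ / m₂^(3/2) = 2.53125 / 30.15210 ≈ 0.084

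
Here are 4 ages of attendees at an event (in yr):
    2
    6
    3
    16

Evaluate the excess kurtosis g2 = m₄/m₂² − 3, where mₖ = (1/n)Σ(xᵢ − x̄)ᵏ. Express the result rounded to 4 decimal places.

-0.8688

x̄ = 6.7500
Σ(xᵢ − x̄)² = 122.7500 ⇒ m₂ = 30.68750
Σ(xᵢ − x̄)⁴ = 8028.0781 ⇒ m₄ = 2007.01953
m₂² = 941.72266
g2 = m₄/m₂² − 3 = 2.13122 − 3 ≈ -0.8688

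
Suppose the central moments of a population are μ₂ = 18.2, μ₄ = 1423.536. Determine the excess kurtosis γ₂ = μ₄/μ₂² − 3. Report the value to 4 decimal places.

1.2976

μ₂² = 18.2² = 331.24000
μ₄/μ₂² = 1423.536 / 331.24000 = 4.29760
γ₂ = 4.29760 − 3 ≈ 1.2976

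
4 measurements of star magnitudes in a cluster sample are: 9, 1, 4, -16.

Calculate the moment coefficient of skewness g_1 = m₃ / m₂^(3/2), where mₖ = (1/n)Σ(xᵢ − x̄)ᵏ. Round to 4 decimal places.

-0.8359

x̄ = (9 + 1 + 4 - 16) / 4 = -0.5000
deviations (xᵢ − x̄): 9.5000, 1.5000, 4.5000, -15.5000
Σ(xᵢ − x̄)² = 353.0000 ⇒ m₂ = 353.0000/4 = 88.25000
Σ(xᵢ − x̄)³ = -2772.0000 ⇒ m₃ = -2772.0000/4 = -693.00000
m₂^(3/2) = 88.25000^(1.5) = 829.03348
g_1 = m₃ / m₂^(3/2) = -693.00000 / 829.03348 ≈ -0.8359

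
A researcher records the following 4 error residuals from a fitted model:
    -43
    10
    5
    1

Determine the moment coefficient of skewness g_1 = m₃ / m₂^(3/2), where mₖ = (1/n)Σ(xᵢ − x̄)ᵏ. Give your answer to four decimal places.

-1.0763

x̄ = (-43 + 10 + 5 + 1) / 4 = -6.7500
deviations (xᵢ − x̄): -36.2500, 16.7500, 11.7500, 7.7500
Σ(xᵢ − x̄)² = 1792.7500 ⇒ m₂ = 1792.7500/4 = 448.18750
Σ(xᵢ − x̄)³ = -40847.6250 ⇒ m₃ = -40847.6250/4 = -10211.90625
m₂^(3/2) = 448.18750^(1.5) = 9488.32626
g_1 = m₃ / m₂^(3/2) = -10211.90625 / 9488.32626 ≈ -1.0763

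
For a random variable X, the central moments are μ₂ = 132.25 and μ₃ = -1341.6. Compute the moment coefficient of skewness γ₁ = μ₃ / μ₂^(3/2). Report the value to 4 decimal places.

σ = √μ₂ = √132.25 = 11.50000
σ³ = μ₂^(3/2) = 1520.87500
γ₁ = μ₃/σ³ = -1341.6 / 1520.87500 ≈ -0.8821

-0.8821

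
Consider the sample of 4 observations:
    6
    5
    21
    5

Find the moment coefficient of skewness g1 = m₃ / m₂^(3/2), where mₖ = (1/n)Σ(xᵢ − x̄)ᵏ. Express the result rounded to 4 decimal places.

x̄ = (6 + 5 + 21 + 5) / 4 = 9.2500
deviations (xᵢ − x̄): -3.2500, -4.2500, 11.7500, -4.2500
Σ(xᵢ − x̄)² = 184.7500 ⇒ m₂ = 184.7500/4 = 46.18750
Σ(xᵢ − x̄)³ = 1434.3750 ⇒ m₃ = 1434.3750/4 = 358.59375
m₂^(3/2) = 46.18750^(1.5) = 313.89665
g1 = m₃ / m₂^(3/2) = 358.59375 / 313.89665 ≈ 1.1424

1.1424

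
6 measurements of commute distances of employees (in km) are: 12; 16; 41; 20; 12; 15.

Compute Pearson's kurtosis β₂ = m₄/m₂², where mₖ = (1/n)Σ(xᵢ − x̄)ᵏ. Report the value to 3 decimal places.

3.687

x̄ = 19.3333
Σ(xᵢ − x̄)² = 607.3333 ⇒ m₂ = 101.22222
Σ(xᵢ − x̄)⁴ = 226638.4444 ⇒ m₄ = 37773.07407
m₂² = 10245.93827
β₂ = m₄/m₂² = 37773.07407 / 10245.93827 ≈ 3.687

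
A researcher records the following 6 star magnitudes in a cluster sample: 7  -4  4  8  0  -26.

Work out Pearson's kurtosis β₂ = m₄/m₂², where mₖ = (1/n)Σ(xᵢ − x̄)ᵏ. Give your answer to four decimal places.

x̄ = -1.8333
Σ(xᵢ − x̄)² = 800.8333 ⇒ m₂ = 133.47222
Σ(xᵢ − x̄)⁴ = 357717.8194 ⇒ m₄ = 59619.63657
m₂² = 17814.83410
β₂ = m₄/m₂² = 59619.63657 / 17814.83410 ≈ 3.3466

3.3466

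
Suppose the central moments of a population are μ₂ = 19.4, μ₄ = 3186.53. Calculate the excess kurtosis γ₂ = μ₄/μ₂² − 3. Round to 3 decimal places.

μ₂² = 19.4² = 376.36000
μ₄/μ₂² = 3186.53 / 376.36000 = 8.46671
γ₂ = 8.46671 − 3 ≈ 5.467

5.467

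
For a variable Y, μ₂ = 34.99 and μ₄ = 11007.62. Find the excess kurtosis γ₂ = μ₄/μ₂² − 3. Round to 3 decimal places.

5.991

μ₂² = 34.99² = 1224.30010
μ₄/μ₂² = 11007.62 / 1224.30010 = 8.99095
γ₂ = 8.99095 − 3 ≈ 5.991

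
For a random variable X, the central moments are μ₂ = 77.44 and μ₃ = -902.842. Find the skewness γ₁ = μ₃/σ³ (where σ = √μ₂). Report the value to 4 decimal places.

σ = √μ₂ = √77.44 = 8.80000
σ³ = μ₂^(3/2) = 681.47200
γ₁ = μ₃/σ³ = -902.842 / 681.47200 ≈ -1.3248

-1.3248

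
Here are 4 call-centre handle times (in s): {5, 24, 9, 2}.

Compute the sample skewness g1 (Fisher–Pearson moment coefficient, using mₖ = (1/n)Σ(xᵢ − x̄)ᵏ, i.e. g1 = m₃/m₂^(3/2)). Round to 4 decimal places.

0.8708

x̄ = (5 + 24 + 9 + 2) / 4 = 10.0000
deviations (xᵢ − x̄): -5.0000, 14.0000, -1.0000, -8.0000
Σ(xᵢ − x̄)² = 286.0000 ⇒ m₂ = 286.0000/4 = 71.50000
Σ(xᵢ − x̄)³ = 2106.0000 ⇒ m₃ = 2106.0000/4 = 526.50000
m₂^(3/2) = 71.50000^(1.5) = 604.58736
g1 = m₃ / m₂^(3/2) = 526.50000 / 604.58736 ≈ 0.8708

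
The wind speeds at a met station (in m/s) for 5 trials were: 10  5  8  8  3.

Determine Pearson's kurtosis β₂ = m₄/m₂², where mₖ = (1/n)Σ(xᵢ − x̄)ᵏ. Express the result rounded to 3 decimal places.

1.729

x̄ = 6.8000
Σ(xᵢ − x̄)² = 30.8000 ⇒ m₂ = 6.16000
Σ(xᵢ − x̄)⁴ = 328.0160 ⇒ m₄ = 65.60320
m₂² = 37.94560
β₂ = m₄/m₂² = 65.60320 / 37.94560 ≈ 1.729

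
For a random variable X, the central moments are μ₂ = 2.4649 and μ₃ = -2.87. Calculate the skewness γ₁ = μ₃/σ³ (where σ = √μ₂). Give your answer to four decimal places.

σ = √μ₂ = √2.4649 = 1.57000
σ³ = μ₂^(3/2) = 3.86989
γ₁ = μ₃/σ³ = -2.87 / 3.86989 ≈ -0.7416

-0.7416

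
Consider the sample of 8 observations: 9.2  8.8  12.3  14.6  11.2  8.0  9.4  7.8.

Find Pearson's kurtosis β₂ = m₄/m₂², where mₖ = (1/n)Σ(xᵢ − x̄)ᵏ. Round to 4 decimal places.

2.4638

x̄ = 10.1625
Σ(xᵢ − x̄)² = 38.9587 ⇒ m₂ = 4.86984
Σ(xᵢ − x̄)⁴ = 467.4484 ⇒ m₄ = 58.43105
m₂² = 23.71538
β₂ = m₄/m₂² = 58.43105 / 23.71538 ≈ 2.4638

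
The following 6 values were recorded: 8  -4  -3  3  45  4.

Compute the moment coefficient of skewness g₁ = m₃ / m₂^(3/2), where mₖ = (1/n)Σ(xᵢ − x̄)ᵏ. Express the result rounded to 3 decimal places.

1.550

x̄ = (8 - 4 - 3 + 3 + 45 + 4) / 6 = 8.8333
deviations (xᵢ − x̄): -0.8333, -12.8333, -11.8333, -5.8333, 36.1667, -4.8333
Σ(xᵢ − x̄)² = 1670.8333 ⇒ m₂ = 1670.8333/6 = 278.47222
Σ(xᵢ − x̄)³ = 43224.4444 ⇒ m₃ = 43224.4444/6 = 7204.07407
m₂^(3/2) = 278.47222^(1.5) = 4647.00159
g₁ = m₃ / m₂^(3/2) = 7204.07407 / 4647.00159 ≈ 1.550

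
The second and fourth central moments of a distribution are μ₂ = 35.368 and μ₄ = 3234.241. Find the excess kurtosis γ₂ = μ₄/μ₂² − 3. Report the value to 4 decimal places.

-0.4145

μ₂² = 35.368² = 1250.89542
μ₄/μ₂² = 3234.241 / 1250.89542 = 2.58554
γ₂ = 2.58554 − 3 ≈ -0.4145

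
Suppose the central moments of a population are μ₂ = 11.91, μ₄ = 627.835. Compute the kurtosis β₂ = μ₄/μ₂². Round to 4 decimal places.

4.4261

μ₂² = 11.91² = 141.84810
μ₄/μ₂² = 627.835 / 141.84810 = 4.42611
β₂ ≈ 4.4261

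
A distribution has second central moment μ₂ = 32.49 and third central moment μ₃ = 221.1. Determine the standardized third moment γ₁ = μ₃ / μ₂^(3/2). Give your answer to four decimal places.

σ = √μ₂ = √32.49 = 5.70000
σ³ = μ₂^(3/2) = 185.19300
γ₁ = μ₃/σ³ = 221.1 / 185.19300 ≈ 1.1939

1.1939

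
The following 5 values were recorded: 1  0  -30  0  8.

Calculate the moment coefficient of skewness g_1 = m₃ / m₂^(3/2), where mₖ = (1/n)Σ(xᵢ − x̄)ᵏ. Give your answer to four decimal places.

-1.2978

x̄ = (1 + 0 - 30 + 0 + 8) / 5 = -4.2000
deviations (xᵢ − x̄): 5.2000, 4.2000, -25.8000, 4.2000, 12.2000
Σ(xᵢ − x̄)² = 876.8000 ⇒ m₂ = 876.8000/5 = 175.36000
Σ(xᵢ − x̄)³ = -15068.8800 ⇒ m₃ = -15068.8800/5 = -3013.77600
m₂^(3/2) = 175.36000^(1.5) = 2322.17960
g_1 = m₃ / m₂^(3/2) = -3013.77600 / 2322.17960 ≈ -1.2978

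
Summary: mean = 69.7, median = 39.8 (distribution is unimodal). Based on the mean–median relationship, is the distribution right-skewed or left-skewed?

mean − median = 69.7 − 39.8 = 29.9
mean > median ⇒ the longer tail is on the right ⇒ right-skewed (positively skewed).

right-skewed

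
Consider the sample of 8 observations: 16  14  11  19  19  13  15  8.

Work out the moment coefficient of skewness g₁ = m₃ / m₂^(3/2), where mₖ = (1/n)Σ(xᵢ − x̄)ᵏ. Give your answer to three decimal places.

-0.277

x̄ = (16 + 14 + 11 + 19 + 19 + 13 + 15 + 8) / 8 = 14.3750
deviations (xᵢ − x̄): 1.6250, -0.3750, -3.3750, 4.6250, 4.6250, -1.3750, 0.6250, -6.3750
Σ(xᵢ − x̄)² = 99.8750 ⇒ m₂ = 99.8750/8 = 12.48438
Σ(xᵢ − x̄)³ = -97.7813 ⇒ m₃ = -97.7813/8 = -12.22266
m₂^(3/2) = 12.48438^(1.5) = 44.11134
g₁ = m₃ / m₂^(3/2) = -12.22266 / 44.11134 ≈ -0.277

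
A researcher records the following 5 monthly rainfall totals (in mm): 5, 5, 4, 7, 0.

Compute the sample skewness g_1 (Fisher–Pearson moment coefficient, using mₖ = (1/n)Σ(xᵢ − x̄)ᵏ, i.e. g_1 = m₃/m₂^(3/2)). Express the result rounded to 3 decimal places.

-0.824

x̄ = (5 + 5 + 4 + 7 + 0) / 5 = 4.2000
deviations (xᵢ − x̄): 0.8000, 0.8000, -0.2000, 2.8000, -4.2000
Σ(xᵢ − x̄)² = 26.8000 ⇒ m₂ = 26.8000/5 = 5.36000
Σ(xᵢ − x̄)³ = -51.1200 ⇒ m₃ = -51.1200/5 = -10.22400
m₂^(3/2) = 5.36000^(1.5) = 12.40930
g_1 = m₃ / m₂^(3/2) = -10.22400 / 12.40930 ≈ -0.824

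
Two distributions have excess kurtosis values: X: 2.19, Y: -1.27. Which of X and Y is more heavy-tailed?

Higher excess kurtosis ⇒ heavier tails relative to the normal distribution.
2.19 vs -1.27: the larger is 2.19, so X has heavier tails. (X is leptokurtic — heavier-than-normal tails; the other is platykurtic.)

X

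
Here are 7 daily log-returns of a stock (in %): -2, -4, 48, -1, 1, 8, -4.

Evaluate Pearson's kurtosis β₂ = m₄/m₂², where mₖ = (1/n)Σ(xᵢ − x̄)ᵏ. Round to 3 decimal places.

4.714

x̄ = 6.5714
Σ(xᵢ − x̄)² = 2103.7143 ⇒ m₂ = 300.53061
Σ(xᵢ − x̄)⁴ = 2980406.9446 ⇒ m₄ = 425772.42066
m₂² = 90318.64890
β₂ = m₄/m₂² = 425772.42066 / 90318.64890 ≈ 4.714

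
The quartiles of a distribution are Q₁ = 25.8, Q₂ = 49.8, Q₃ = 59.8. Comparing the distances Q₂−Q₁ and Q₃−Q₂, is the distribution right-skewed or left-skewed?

Q₂ − Q₁ = 24.0;  Q₃ − Q₂ = 10.0
Q₂ − Q₁ > Q₃ − Q₂ ⇒ the lower half is more spread out ⇒ left-skewed.

left-skewed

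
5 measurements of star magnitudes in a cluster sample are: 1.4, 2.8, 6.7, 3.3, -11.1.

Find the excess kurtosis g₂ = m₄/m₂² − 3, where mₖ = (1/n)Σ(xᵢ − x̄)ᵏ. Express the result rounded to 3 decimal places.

x̄ = 0.6200
Σ(xᵢ − x̄)² = 186.8680 ⇒ m₂ = 37.37360
Σ(xᵢ − x̄)⁴ = 20308.3871 ⇒ m₄ = 4061.67742
m₂² = 1396.78598
g₂ = m₄/m₂² − 3 = 2.90787 − 3 ≈ -0.092

-0.092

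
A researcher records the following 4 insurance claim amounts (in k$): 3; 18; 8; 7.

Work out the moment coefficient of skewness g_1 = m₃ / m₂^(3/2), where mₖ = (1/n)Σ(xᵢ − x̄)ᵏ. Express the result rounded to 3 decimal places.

x̄ = (3 + 18 + 8 + 7) / 4 = 9.0000
deviations (xᵢ − x̄): -6.0000, 9.0000, -1.0000, -2.0000
Σ(xᵢ − x̄)² = 122.0000 ⇒ m₂ = 122.0000/4 = 30.50000
Σ(xᵢ − x̄)³ = 504.0000 ⇒ m₃ = 504.0000/4 = 126.00000
m₂^(3/2) = 30.50000^(1.5) = 168.44176
g_1 = m₃ / m₂^(3/2) = 126.00000 / 168.44176 ≈ 0.748

0.748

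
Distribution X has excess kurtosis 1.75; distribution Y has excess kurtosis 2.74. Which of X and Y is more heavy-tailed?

Higher excess kurtosis ⇒ heavier tails relative to the normal distribution.
1.75 vs 2.74: the larger is 2.74, so Y has heavier tails.

Y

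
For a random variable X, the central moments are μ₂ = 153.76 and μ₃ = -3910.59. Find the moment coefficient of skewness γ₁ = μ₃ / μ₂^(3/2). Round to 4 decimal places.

-2.0511

σ = √μ₂ = √153.76 = 12.40000
σ³ = μ₂^(3/2) = 1906.62400
γ₁ = μ₃/σ³ = -3910.59 / 1906.62400 ≈ -2.0511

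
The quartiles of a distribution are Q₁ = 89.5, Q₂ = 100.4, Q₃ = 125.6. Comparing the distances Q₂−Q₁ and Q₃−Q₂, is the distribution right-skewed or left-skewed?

right-skewed

Q₂ − Q₁ = 10.9;  Q₃ − Q₂ = 25.2
Q₃ − Q₂ > Q₂ − Q₁ ⇒ the upper half is more spread out ⇒ right-skewed.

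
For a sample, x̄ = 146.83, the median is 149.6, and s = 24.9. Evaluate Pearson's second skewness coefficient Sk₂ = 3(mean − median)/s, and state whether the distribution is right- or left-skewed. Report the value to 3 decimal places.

Sk₂ = 3(146.83 − 149.6) / 24.9 = 3 × -2.7700 / 24.9
    = -8.3100 / 24.9 ≈ -0.334
Sk₂ < 0 ⇒ mean < median ⇒ left-skewed (negative skew).

-0.334, left-skewed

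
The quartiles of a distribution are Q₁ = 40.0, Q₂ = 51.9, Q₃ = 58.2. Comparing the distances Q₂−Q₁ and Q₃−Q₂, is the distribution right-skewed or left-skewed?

left-skewed

Q₂ − Q₁ = 11.9;  Q₃ − Q₂ = 6.3
Q₂ − Q₁ > Q₃ − Q₂ ⇒ the lower half is more spread out ⇒ left-skewed.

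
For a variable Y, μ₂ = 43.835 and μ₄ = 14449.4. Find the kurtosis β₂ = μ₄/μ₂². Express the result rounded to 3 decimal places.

7.520

μ₂² = 43.835² = 1921.50723
μ₄/μ₂² = 14449.4 / 1921.50723 = 7.51983
β₂ ≈ 7.520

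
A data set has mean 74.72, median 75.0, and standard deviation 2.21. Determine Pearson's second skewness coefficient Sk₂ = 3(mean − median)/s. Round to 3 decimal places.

Sk₂ = 3(74.72 − 75.0) / 2.21 = 3 × -0.2800 / 2.21
    = -0.8400 / 2.21 ≈ -0.380

-0.380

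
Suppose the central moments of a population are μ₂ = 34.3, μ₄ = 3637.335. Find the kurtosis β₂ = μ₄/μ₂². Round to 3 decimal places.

μ₂² = 34.3² = 1176.49000
μ₄/μ₂² = 3637.335 / 1176.49000 = 3.09168
β₂ ≈ 3.092

3.092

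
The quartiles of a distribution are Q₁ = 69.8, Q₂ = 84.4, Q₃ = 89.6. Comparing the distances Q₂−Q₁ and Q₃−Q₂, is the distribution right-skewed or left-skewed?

Q₂ − Q₁ = 14.6;  Q₃ − Q₂ = 5.2
Q₂ − Q₁ > Q₃ − Q₂ ⇒ the lower half is more spread out ⇒ left-skewed.

left-skewed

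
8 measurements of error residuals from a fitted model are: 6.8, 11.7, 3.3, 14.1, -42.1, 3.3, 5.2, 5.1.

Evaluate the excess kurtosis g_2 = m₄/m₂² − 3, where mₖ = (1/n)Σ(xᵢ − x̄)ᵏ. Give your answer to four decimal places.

x̄ = 0.9250
Σ(xᵢ − x̄)² = 2222.3350 ⇒ m₂ = 277.79188
Σ(xᵢ − x̄)⁴ = 3472261.0118 ⇒ m₄ = 434032.62647
m₂² = 77168.32582
g_2 = m₄/m₂² − 3 = 5.62449 − 3 ≈ 2.6245

2.6245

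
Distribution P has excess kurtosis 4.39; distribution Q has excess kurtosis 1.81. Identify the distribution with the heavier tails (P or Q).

Higher excess kurtosis ⇒ heavier tails relative to the normal distribution.
4.39 vs 1.81: the larger is 4.39, so P has heavier tails.

P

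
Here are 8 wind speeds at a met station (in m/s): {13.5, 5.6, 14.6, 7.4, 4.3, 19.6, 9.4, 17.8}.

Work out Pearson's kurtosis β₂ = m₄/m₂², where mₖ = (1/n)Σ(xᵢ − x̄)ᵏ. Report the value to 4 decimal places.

x̄ = 11.5250
Σ(xᵢ − x̄)² = 226.7750 ⇒ m₂ = 28.34688
Σ(xᵢ − x̄)⁴ = 10174.0696 ⇒ m₄ = 1271.75870
m₂² = 803.54532
β₂ = m₄/m₂² = 1271.75870 / 803.54532 ≈ 1.5827

1.5827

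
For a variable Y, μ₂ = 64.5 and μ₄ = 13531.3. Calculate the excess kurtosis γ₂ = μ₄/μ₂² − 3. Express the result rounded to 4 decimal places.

0.2525

μ₂² = 64.5² = 4160.25000
μ₄/μ₂² = 13531.3 / 4160.25000 = 3.25252
γ₂ = 3.25252 − 3 ≈ 0.2525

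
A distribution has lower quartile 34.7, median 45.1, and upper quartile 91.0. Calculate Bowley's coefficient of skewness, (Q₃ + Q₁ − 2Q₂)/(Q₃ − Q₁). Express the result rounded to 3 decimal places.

numerator: Q₃ + Q₁ − 2Q₂ = 91.0 + 34.7 − 2×45.1 = 35.5000
denominator: Q₃ − Q₁ = 91.0 − 34.7 = 56.3000
Bowley skewness = 35.5000 / 56.3000 ≈ 0.631

0.631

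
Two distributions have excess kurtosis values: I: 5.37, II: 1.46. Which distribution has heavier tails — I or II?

I

Higher excess kurtosis ⇒ heavier tails relative to the normal distribution.
5.37 vs 1.46: the larger is 5.37, so I has heavier tails.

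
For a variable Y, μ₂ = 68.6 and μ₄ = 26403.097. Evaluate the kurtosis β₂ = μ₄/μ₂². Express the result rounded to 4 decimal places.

5.6106

μ₂² = 68.6² = 4705.96000
μ₄/μ₂² = 26403.097 / 4705.96000 = 5.61057
β₂ ≈ 5.6106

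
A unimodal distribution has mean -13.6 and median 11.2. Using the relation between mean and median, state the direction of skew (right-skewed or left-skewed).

left-skewed

mean − median = -13.6 − 11.2 = -24.8
mean < median ⇒ the longer tail is on the left ⇒ left-skewed (negatively skewed).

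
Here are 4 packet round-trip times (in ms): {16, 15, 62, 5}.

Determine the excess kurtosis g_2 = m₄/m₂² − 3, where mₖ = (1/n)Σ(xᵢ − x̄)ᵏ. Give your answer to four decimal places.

x̄ = 24.5000
Σ(xᵢ − x̄)² = 1949.0000 ⇒ m₂ = 487.25000
Σ(xᵢ − x̄)⁴ = 2135494.2500 ⇒ m₄ = 533873.56250
m₂² = 237412.56250
g_2 = m₄/m₂² − 3 = 2.24872 − 3 ≈ -0.7513

-0.7513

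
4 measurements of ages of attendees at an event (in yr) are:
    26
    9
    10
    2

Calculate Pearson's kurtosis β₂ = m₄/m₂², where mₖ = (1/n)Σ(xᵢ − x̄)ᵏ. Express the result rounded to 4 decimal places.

2.1122

x̄ = 11.7500
Σ(xᵢ − x̄)² = 308.7500 ⇒ m₂ = 77.18750
Σ(xᵢ − x̄)⁴ = 50337.8281 ⇒ m₄ = 12584.45703
m₂² = 5957.91016
β₂ = m₄/m₂² = 12584.45703 / 5957.91016 ≈ 2.1122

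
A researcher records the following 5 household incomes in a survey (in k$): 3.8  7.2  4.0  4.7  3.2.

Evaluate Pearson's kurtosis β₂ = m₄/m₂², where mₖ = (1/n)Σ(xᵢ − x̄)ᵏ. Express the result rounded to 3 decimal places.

2.707

x̄ = 4.5800
Σ(xᵢ − x̄)² = 9.7280 ⇒ m₂ = 1.94560
Σ(xᵢ − x̄)⁴ = 51.2302 ⇒ m₄ = 10.24605
m₂² = 3.78536
β₂ = m₄/m₂² = 10.24605 / 3.78536 ≈ 2.707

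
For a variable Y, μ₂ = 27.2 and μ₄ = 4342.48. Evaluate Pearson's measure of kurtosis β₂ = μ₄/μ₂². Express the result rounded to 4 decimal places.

μ₂² = 27.2² = 739.84000
μ₄/μ₂² = 4342.48 / 739.84000 = 5.86949
β₂ ≈ 5.8695

5.8695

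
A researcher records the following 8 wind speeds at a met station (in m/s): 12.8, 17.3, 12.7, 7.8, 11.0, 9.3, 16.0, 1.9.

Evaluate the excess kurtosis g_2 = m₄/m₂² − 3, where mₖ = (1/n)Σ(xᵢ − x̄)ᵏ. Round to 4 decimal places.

x̄ = 11.1000
Σ(xᵢ − x̄)² = 166.6800 ⇒ m₂ = 20.83500
Σ(xᵢ − x̄)⁴ = 9362.0388 ⇒ m₄ = 1170.25485
m₂² = 434.09723
g_2 = m₄/m₂² − 3 = 2.69584 − 3 ≈ -0.3042

-0.3042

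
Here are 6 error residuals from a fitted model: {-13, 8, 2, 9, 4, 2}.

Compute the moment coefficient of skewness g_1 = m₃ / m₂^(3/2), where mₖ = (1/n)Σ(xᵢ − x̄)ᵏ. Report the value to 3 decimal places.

-1.236

x̄ = (-13 + 8 + 2 + 9 + 4 + 2) / 6 = 2.0000
deviations (xᵢ − x̄): -15.0000, 6.0000, 0.0000, 7.0000, 2.0000, 0.0000
Σ(xᵢ − x̄)² = 314.0000 ⇒ m₂ = 314.0000/6 = 52.33333
Σ(xᵢ − x̄)³ = -2808.0000 ⇒ m₃ = -2808.0000/6 = -468.00000
m₂^(3/2) = 52.33333^(1.5) = 378.58866
g_1 = m₃ / m₂^(3/2) = -468.00000 / 378.58866 ≈ -1.236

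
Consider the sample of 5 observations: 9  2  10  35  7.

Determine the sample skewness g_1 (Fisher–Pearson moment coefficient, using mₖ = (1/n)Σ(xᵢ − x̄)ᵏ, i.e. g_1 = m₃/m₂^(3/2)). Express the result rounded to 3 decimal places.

1.278

x̄ = (9 + 2 + 10 + 35 + 7) / 5 = 12.6000
deviations (xᵢ − x̄): -3.6000, -10.6000, -2.6000, 22.4000, -5.6000
Σ(xᵢ − x̄)² = 665.2000 ⇒ m₂ = 665.2000/5 = 133.04000
Σ(xᵢ − x̄)³ = 9808.5600 ⇒ m₃ = 9808.5600/5 = 1961.71200
m₂^(3/2) = 133.04000^(1.5) = 1534.52283
g_1 = m₃ / m₂^(3/2) = 1961.71200 / 1534.52283 ≈ 1.278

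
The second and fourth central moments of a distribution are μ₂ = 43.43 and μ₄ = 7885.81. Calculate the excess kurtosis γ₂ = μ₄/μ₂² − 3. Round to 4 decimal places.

μ₂² = 43.43² = 1886.16490
μ₄/μ₂² = 7885.81 / 1886.16490 = 4.18087
γ₂ = 4.18087 − 3 ≈ 1.1809

1.1809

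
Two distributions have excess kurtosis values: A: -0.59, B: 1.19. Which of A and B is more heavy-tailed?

Higher excess kurtosis ⇒ heavier tails relative to the normal distribution.
-0.59 vs 1.19: the larger is 1.19, so B has heavier tails. (B is leptokurtic — heavier-than-normal tails; the other is platykurtic.)

B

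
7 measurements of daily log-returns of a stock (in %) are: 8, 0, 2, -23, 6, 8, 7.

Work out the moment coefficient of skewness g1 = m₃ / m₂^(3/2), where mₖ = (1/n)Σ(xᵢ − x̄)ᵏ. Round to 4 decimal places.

-1.7345

x̄ = (8 + 0 + 2 - 23 + 6 + 8 + 7) / 7 = 1.1429
deviations (xᵢ − x̄): 6.8571, -1.1429, 0.8571, -24.1429, 4.8571, 6.8571, 5.8571
Σ(xᵢ − x̄)² = 736.8571 ⇒ m₂ = 736.8571/7 = 105.26531
Σ(xᵢ − x̄)³ = -13112.8163 ⇒ m₃ = -13112.8163/7 = -1873.25948
m₂^(3/2) = 105.26531^(1.5) = 1080.01027
g1 = m₃ / m₂^(3/2) = -1873.25948 / 1080.01027 ≈ -1.7345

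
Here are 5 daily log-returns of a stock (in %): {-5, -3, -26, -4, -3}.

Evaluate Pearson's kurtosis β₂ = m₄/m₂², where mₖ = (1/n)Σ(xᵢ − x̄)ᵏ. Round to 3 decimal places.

x̄ = -8.2000
Σ(xᵢ − x̄)² = 398.8000 ⇒ m₂ = 79.76000
Σ(xᵢ − x̄)⁴ = 102265.9360 ⇒ m₄ = 20453.18720
m₂² = 6361.65760
β₂ = m₄/m₂² = 20453.18720 / 6361.65760 ≈ 3.215

3.215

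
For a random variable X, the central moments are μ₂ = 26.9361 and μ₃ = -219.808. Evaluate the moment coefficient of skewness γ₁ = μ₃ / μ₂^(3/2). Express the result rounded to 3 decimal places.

σ = √μ₂ = √26.9361 = 5.19000
σ³ = μ₂^(3/2) = 139.79836
γ₁ = μ₃/σ³ = -219.808 / 139.79836 ≈ -1.572

-1.572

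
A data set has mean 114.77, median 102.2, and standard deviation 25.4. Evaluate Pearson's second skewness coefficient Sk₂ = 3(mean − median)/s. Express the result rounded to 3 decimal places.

1.485

Sk₂ = 3(114.77 − 102.2) / 25.4 = 3 × 12.5700 / 25.4
    = 37.7100 / 25.4 ≈ 1.485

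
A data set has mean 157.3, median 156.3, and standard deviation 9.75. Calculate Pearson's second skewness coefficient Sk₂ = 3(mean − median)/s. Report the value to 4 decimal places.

0.3077

Sk₂ = 3(157.3 − 156.3) / 9.75 = 3 × 1.0000 / 9.75
    = 3.0000 / 9.75 ≈ 0.3077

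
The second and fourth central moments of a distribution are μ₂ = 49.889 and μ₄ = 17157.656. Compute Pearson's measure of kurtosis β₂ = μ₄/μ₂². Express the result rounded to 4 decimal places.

μ₂² = 49.889² = 2488.91232
μ₄/μ₂² = 17157.656 / 2488.91232 = 6.89364
β₂ ≈ 6.8936

6.8936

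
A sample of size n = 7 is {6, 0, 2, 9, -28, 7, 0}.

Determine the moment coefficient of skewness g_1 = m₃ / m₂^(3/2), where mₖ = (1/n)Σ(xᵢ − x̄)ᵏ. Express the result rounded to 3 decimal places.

x̄ = (6 + 0 + 2 + 9 - 28 + 7 + 0) / 7 = -0.5714
deviations (xᵢ − x̄): 6.5714, 0.5714, 2.5714, 9.5714, -27.4286, 7.5714, 0.5714
Σ(xᵢ − x̄)² = 951.7143 ⇒ m₂ = 951.7143/7 = 135.95918
Σ(xᵢ − x̄)³ = -19023.1837 ⇒ m₃ = -19023.1837/7 = -2717.59767
m₂^(3/2) = 135.95918^(1.5) = 1585.30497
g_1 = m₃ / m₂^(3/2) = -2717.59767 / 1585.30497 ≈ -1.714

-1.714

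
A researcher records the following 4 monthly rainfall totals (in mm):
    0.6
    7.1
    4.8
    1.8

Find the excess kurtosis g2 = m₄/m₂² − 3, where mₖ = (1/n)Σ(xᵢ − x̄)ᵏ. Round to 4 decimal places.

-1.5427

x̄ = 3.5750
Σ(xᵢ − x̄)² = 25.9275 ⇒ m₂ = 6.48187
Σ(xᵢ − x̄)⁴ = 244.9080 ⇒ m₄ = 61.22701
m₂² = 42.01470
g2 = m₄/m₂² − 3 = 1.45728 − 3 ≈ -1.5427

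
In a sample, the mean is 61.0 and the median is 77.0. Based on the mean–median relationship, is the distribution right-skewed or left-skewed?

left-skewed

mean − median = 61.0 − 77.0 = -16.0
mean < median ⇒ the longer tail is on the left ⇒ left-skewed (negatively skewed).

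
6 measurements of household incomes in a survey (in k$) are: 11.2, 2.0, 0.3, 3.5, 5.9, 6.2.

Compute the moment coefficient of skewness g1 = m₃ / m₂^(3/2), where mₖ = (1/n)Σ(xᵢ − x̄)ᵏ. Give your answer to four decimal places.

x̄ = (11.2 + 2.0 + 0.3 + 3.5 + 5.9 + 6.2) / 6 = 4.8500
deviations (xᵢ − x̄): 6.3500, -2.8500, -4.5500, -1.3500, 1.0500, 1.3500
Σ(xᵢ − x̄)² = 73.8950 ⇒ m₂ = 73.8950/6 = 12.31583
Σ(xᵢ − x̄)³ = 139.8600 ⇒ m₃ = 139.8600/6 = 23.31000
m₂^(3/2) = 12.31583^(1.5) = 43.22109
g1 = m₃ / m₂^(3/2) = 23.31000 / 43.22109 ≈ 0.5393

0.5393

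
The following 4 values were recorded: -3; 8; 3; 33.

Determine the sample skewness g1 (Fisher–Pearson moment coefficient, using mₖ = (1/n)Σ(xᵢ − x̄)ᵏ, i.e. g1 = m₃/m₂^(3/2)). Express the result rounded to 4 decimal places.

0.8805

x̄ = (-3 + 8 + 3 + 33) / 4 = 10.2500
deviations (xᵢ − x̄): -13.2500, -2.2500, -7.2500, 22.7500
Σ(xᵢ − x̄)² = 750.7500 ⇒ m₂ = 750.7500/4 = 187.68750
Σ(xᵢ − x̄)³ = 9055.8750 ⇒ m₃ = 9055.8750/4 = 2263.96875
m₂^(3/2) = 187.68750^(1.5) = 2571.30163
g1 = m₃ / m₂^(3/2) = 2263.96875 / 2571.30163 ≈ 0.8805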